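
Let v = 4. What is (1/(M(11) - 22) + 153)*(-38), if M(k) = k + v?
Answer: -40660/7 ≈ -5808.6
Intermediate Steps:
M(k) = 4 + k (M(k) = k + 4 = 4 + k)
(1/(M(11) - 22) + 153)*(-38) = (1/((4 + 11) - 22) + 153)*(-38) = (1/(15 - 22) + 153)*(-38) = (1/(-7) + 153)*(-38) = (-⅐ + 153)*(-38) = (1070/7)*(-38) = -40660/7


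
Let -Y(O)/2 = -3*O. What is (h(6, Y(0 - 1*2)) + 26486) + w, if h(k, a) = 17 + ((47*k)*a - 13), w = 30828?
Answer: 53934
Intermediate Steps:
Y(O) = 6*O (Y(O) = -(-6)*O = 6*O)
h(k, a) = 4 + 47*a*k (h(k, a) = 17 + (47*a*k - 13) = 17 + (-13 + 47*a*k) = 4 + 47*a*k)
(h(6, Y(0 - 1*2)) + 26486) + w = ((4 + 47*(6*(0 - 1*2))*6) + 26486) + 30828 = ((4 + 47*(6*(0 - 2))*6) + 26486) + 30828 = ((4 + 47*(6*(-2))*6) + 26486) + 30828 = ((4 + 47*(-12)*6) + 26486) + 30828 = ((4 - 3384) + 26486) + 30828 = (-3380 + 26486) + 30828 = 23106 + 30828 = 53934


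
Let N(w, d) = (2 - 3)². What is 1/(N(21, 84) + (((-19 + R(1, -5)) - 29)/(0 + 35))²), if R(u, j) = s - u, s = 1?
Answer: 1225/3529 ≈ 0.34712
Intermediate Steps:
R(u, j) = 1 - u
N(w, d) = 1 (N(w, d) = (-1)² = 1)
1/(N(21, 84) + (((-19 + R(1, -5)) - 29)/(0 + 35))²) = 1/(1 + (((-19 + (1 - 1*1)) - 29)/(0 + 35))²) = 1/(1 + (((-19 + (1 - 1)) - 29)/35)²) = 1/(1 + (((-19 + 0) - 29)*(1/35))²) = 1/(1 + ((-19 - 29)*(1/35))²) = 1/(1 + (-48*1/35)²) = 1/(1 + (-48/35)²) = 1/(1 + 2304/1225) = 1/(3529/1225) = 1225/3529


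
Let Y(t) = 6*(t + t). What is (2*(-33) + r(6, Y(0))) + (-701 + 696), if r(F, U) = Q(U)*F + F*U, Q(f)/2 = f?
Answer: -71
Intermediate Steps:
Y(t) = 12*t (Y(t) = 6*(2*t) = 12*t)
Q(f) = 2*f
r(F, U) = 3*F*U (r(F, U) = (2*U)*F + F*U = 2*F*U + F*U = 3*F*U)
(2*(-33) + r(6, Y(0))) + (-701 + 696) = (2*(-33) + 3*6*(12*0)) + (-701 + 696) = (-66 + 3*6*0) - 5 = (-66 + 0) - 5 = -66 - 5 = -71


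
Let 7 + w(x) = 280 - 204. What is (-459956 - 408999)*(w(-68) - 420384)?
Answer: 365234820825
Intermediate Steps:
w(x) = 69 (w(x) = -7 + (280 - 204) = -7 + 76 = 69)
(-459956 - 408999)*(w(-68) - 420384) = (-459956 - 408999)*(69 - 420384) = -868955*(-420315) = 365234820825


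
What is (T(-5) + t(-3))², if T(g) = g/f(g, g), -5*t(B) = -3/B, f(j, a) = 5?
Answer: 36/25 ≈ 1.4400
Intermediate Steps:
t(B) = 3/(5*B) (t(B) = -(-3)/(5*B) = 3/(5*B))
T(g) = g/5
(T(-5) + t(-3))² = ((⅕)*(-5) + (⅗)/(-3))² = (-1 + (⅗)*(-⅓))² = (-1 - ⅕)² = (-6/5)² = 36/25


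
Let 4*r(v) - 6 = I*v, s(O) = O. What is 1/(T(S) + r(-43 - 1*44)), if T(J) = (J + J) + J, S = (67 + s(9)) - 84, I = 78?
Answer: -1/1719 ≈ -0.00058173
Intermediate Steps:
r(v) = 3/2 + 39*v/2 (r(v) = 3/2 + (78*v)/4 = 3/2 + 39*v/2)
S = -8 (S = (67 + 9) - 84 = 76 - 84 = -8)
T(J) = 3*J (T(J) = 2*J + J = 3*J)
1/(T(S) + r(-43 - 1*44)) = 1/(3*(-8) + (3/2 + 39*(-43 - 1*44)/2)) = 1/(-24 + (3/2 + 39*(-43 - 44)/2)) = 1/(-24 + (3/2 + (39/2)*(-87))) = 1/(-24 + (3/2 - 3393/2)) = 1/(-24 - 1695) = 1/(-1719) = -1/1719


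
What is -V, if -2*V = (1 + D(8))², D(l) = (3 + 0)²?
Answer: 50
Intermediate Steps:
D(l) = 9 (D(l) = 3² = 9)
V = -50 (V = -(1 + 9)²/2 = -½*10² = -½*100 = -50)
-V = -1*(-50) = 50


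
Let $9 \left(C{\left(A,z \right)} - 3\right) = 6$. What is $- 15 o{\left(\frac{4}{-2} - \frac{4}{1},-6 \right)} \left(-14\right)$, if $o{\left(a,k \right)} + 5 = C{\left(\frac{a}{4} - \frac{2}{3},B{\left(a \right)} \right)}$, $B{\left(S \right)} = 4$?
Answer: $-280$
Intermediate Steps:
$C{\left(A,z \right)} = \frac{11}{3}$ ($C{\left(A,z \right)} = 3 + \frac{1}{9} \cdot 6 = 3 + \frac{2}{3} = \frac{11}{3}$)
$o{\left(a,k \right)} = - \frac{4}{3}$ ($o{\left(a,k \right)} = -5 + \frac{11}{3} = - \frac{4}{3}$)
$- 15 o{\left(\frac{4}{-2} - \frac{4}{1},-6 \right)} \left(-14\right) = \left(-15\right) \left(- \frac{4}{3}\right) \left(-14\right) = 20 \left(-14\right) = -280$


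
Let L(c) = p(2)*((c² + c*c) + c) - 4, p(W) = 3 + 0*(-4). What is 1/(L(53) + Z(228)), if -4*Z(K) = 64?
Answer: 1/16993 ≈ 5.8848e-5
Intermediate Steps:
Z(K) = -16 (Z(K) = -¼*64 = -16)
p(W) = 3 (p(W) = 3 + 0 = 3)
L(c) = -4 + 3*c + 6*c² (L(c) = 3*((c² + c*c) + c) - 4 = 3*((c² + c²) + c) - 4 = 3*(2*c² + c) - 4 = 3*(c + 2*c²) - 4 = (3*c + 6*c²) - 4 = -4 + 3*c + 6*c²)
1/(L(53) + Z(228)) = 1/((-4 + 3*53 + 6*53²) - 16) = 1/((-4 + 159 + 6*2809) - 16) = 1/((-4 + 159 + 16854) - 16) = 1/(17009 - 16) = 1/16993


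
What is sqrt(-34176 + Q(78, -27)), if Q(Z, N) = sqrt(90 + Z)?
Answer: sqrt(-34176 + 2*sqrt(42)) ≈ 184.83*I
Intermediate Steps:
sqrt(-34176 + Q(78, -27)) = sqrt(-34176 + sqrt(90 + 78)) = sqrt(-34176 + sqrt(168)) = sqrt(-34176 + 2*sqrt(42))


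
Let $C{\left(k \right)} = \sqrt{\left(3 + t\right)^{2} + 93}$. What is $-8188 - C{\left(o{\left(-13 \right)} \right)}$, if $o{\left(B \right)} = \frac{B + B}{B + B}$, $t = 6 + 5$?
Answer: $-8205$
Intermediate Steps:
$t = 11$
$o{\left(B \right)} = 1$ ($o{\left(B \right)} = \frac{2 B}{2 B} = 2 B \frac{1}{2 B} = 1$)
$C{\left(k \right)} = 17$ ($C{\left(k \right)} = \sqrt{\left(3 + 11\right)^{2} + 93} = \sqrt{14^{2} + 93} = \sqrt{196 + 93} = \sqrt{289} = 17$)
$-8188 - C{\left(o{\left(-13 \right)} \right)} = -8188 - 17 = -8205$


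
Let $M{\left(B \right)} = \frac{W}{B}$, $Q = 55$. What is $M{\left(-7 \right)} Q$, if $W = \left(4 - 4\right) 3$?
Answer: $0$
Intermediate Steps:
$W = 0$ ($W = 0 \cdot 3 = 0$)
$M{\left(B \right)} = 0$ ($M{\left(B \right)} = \frac{0}{B} = 0$)
$M{\left(-7 \right)} Q = 0 \cdot 55 = 0$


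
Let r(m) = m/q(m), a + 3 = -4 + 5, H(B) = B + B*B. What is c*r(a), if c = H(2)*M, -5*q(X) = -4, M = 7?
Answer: -105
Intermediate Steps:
q(X) = 4/5 (q(X) = -1/5*(-4) = 4/5)
H(B) = B + B**2
a = -2 (a = -3 + (-4 + 5) = -3 + 1 = -2)
r(m) = 5*m/4 (r(m) = m/(4/5) = m*(5/4) = 5*m/4)
c = 42 (c = (2*(1 + 2))*7 = (2*3)*7 = 6*7 = 42)
c*r(a) = 42*((5/4)*(-2)) = 42*(-5/2) = -105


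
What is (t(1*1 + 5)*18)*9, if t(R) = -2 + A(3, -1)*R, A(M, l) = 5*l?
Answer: -5184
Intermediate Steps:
t(R) = -2 - 5*R (t(R) = -2 + (5*(-1))*R = -2 - 5*R)
(t(1*1 + 5)*18)*9 = ((-2 - 5*(1*1 + 5))*18)*9 = ((-2 - 5*(1 + 5))*18)*9 = ((-2 - 5*6)*18)*9 = ((-2 - 30)*18)*9 = -32*18*9 = -576*9 = -5184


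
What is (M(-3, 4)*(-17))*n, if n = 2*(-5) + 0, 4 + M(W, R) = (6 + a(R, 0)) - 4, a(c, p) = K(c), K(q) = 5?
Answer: 510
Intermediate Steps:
a(c, p) = 5
M(W, R) = 3 (M(W, R) = -4 + ((6 + 5) - 4) = -4 + (11 - 4) = -4 + 7 = 3)
n = -10 (n = -10 + 0 = -10)
(M(-3, 4)*(-17))*n = (3*(-17))*(-10) = -51*(-10) = 510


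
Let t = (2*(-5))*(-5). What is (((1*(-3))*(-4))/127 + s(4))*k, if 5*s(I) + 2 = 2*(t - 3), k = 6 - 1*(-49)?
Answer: 129184/127 ≈ 1017.2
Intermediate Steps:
k = 55 (k = 6 + 49 = 55)
t = 50 (t = -10*(-5) = 50)
s(I) = 92/5 (s(I) = -⅖ + (2*(50 - 3))/5 = -⅖ + (2*47)/5 = -⅖ + (⅕)*94 = -⅖ + 94/5 = 92/5)
(((1*(-3))*(-4))/127 + s(4))*k = (((1*(-3))*(-4))/127 + 92/5)*55 = (-3*(-4)*(1/127) + 92/5)*55 = (12*(1/127) + 92/5)*55 = (12/127 + 92/5)*55 = (11744/635)*55 = 129184/127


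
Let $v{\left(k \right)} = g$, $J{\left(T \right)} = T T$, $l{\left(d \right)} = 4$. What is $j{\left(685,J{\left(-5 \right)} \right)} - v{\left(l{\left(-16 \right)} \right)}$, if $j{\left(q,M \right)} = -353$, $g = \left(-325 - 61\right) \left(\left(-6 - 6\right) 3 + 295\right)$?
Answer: $99621$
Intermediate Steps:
$g = -99974$ ($g = - 386 \left(\left(-12\right) 3 + 295\right) = - 386 \left(-36 + 295\right) = \left(-386\right) 259 = -99974$)
$J{\left(T \right)} = T^{2}$
$v{\left(k \right)} = -99974$
$j{\left(685,J{\left(-5 \right)} \right)} - v{\left(l{\left(-16 \right)} \right)} = -353 - -99974 = -353 + 99974 = 99621$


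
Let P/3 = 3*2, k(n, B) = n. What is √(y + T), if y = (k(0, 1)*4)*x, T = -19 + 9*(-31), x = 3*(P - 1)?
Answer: I*√298 ≈ 17.263*I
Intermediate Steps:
P = 18 (P = 3*(3*2) = 3*6 = 18)
x = 51 (x = 3*(18 - 1) = 3*17 = 51)
T = -298 (T = -19 - 279 = -298)
y = 0 (y = (0*4)*51 = 0*51 = 0)
√(y + T) = √(0 - 298) = √(-298) = I*√298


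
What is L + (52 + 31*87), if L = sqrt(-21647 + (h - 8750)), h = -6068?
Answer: 2749 + I*sqrt(36465) ≈ 2749.0 + 190.96*I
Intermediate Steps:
L = I*sqrt(36465) (L = sqrt(-21647 + (-6068 - 8750)) = sqrt(-21647 - 14818) = sqrt(-36465) = I*sqrt(36465) ≈ 190.96*I)
L + (52 + 31*87) = I*sqrt(36465) + (52 + 31*87) = I*sqrt(36465) + (52 + 2697) = I*sqrt(36465) + 2749 = 2749 + I*sqrt(36465)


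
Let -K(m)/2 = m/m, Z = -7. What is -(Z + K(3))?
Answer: 9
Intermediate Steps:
K(m) = -2 (K(m) = -2*m/m = -2*1 = -2)
-(Z + K(3)) = -(-7 - 2) = -1*(-9) = 9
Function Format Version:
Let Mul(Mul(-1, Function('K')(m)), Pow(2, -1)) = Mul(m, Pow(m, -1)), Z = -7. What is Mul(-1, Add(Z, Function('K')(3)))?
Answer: 9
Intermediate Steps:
Function('K')(m) = -2 (Function('K')(m) = Mul(-2, Mul(m, Pow(m, -1))) = Mul(-2, 1) = -2)
Mul(-1, Add(Z, Function('K')(3))) = Mul(-1, Add(-7, -2)) = Mul(-1, -9) = 9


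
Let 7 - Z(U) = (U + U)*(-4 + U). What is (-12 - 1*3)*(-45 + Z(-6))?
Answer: 2370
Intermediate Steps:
Z(U) = 7 - 2*U*(-4 + U) (Z(U) = 7 - (U + U)*(-4 + U) = 7 - 2*U*(-4 + U))
(-12 - 1*3)*(-45 + Z(-6)) = (-12 - 1*3)*(-45 + (7 - 2*(-6)² + 8*(-6))) = (-12 - 3)*(-45 + (7 - 2*36 - 48)) = -15*(-45 + (7 - 72 - 48)) = -15*(-45 - 113) = -15*(-158) = 2370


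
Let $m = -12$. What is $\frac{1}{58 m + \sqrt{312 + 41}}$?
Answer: $- \frac{696}{484063} - \frac{\sqrt{353}}{484063} \approx -0.0014766$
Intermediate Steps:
$\frac{1}{58 m + \sqrt{312 + 41}} = \frac{1}{58 \left(-12\right) + \sqrt{312 + 41}} = \frac{1}{-696 + \sqrt{353}}$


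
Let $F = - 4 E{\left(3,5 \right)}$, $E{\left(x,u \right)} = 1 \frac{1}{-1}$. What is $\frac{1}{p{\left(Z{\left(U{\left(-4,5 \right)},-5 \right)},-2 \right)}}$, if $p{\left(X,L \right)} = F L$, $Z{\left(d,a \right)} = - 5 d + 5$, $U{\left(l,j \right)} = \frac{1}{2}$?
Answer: $- \frac{1}{8} \approx -0.125$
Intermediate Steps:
$E{\left(x,u \right)} = -1$ ($E{\left(x,u \right)} = 1 \left(-1\right) = -1$)
$U{\left(l,j \right)} = \frac{1}{2}$
$Z{\left(d,a \right)} = 5 - 5 d$
$F = 4$ ($F = \left(-4\right) \left(-1\right) = 4$)
$p{\left(X,L \right)} = 4 L$
$\frac{1}{p{\left(Z{\left(U{\left(-4,5 \right)},-5 \right)},-2 \right)}} = \frac{1}{4 \left(-2\right)} = \frac{1}{-8} = - \frac{1}{8}$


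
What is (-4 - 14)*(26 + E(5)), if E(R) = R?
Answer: -558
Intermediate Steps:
(-4 - 14)*(26 + E(5)) = (-4 - 14)*(26 + 5) = -18*31 = -558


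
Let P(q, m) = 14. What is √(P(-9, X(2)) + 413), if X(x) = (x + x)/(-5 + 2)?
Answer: √427 ≈ 20.664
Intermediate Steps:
X(x) = -2*x/3 (X(x) = (2*x)/(-3) = (2*x)*(-⅓) = -2*x/3)
√(P(-9, X(2)) + 413) = √(14 + 413) = √427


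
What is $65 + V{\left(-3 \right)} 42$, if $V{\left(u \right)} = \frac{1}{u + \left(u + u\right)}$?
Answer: $\frac{181}{3} \approx 60.333$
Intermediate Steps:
$V{\left(u \right)} = \frac{1}{3 u}$ ($V{\left(u \right)} = \frac{1}{u + 2 u} = \frac{1}{3 u}$)
$65 + V{\left(-3 \right)} 42 = 65 + \frac{1}{3 \left(-3\right)} 42 = 65 + \frac{1}{3} \left(- \frac{1}{3}\right) 42 = 65 - \frac{14}{3} = \frac{181}{3}$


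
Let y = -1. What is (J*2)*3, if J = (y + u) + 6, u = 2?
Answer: 42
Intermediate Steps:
J = 7 (J = (-1 + 2) + 6 = 1 + 6 = 7)
(J*2)*3 = (7*2)*3 = 14*3 = 42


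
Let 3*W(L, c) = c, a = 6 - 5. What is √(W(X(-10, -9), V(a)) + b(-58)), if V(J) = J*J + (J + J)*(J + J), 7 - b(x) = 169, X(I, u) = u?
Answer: I*√1443/3 ≈ 12.662*I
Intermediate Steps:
a = 1
b(x) = -162 (b(x) = 7 - 1*169 = 7 - 169 = -162)
V(J) = 5*J² (V(J) = J² + (2*J)*(2*J) = J² + 4*J² = 5*J²)
W(L, c) = c/3
√(W(X(-10, -9), V(a)) + b(-58)) = √((5*1²)/3 - 162) = √((5*1)/3 - 162) = √((⅓)*5 - 162) = √(5/3 - 162) = √(-481/3) = I*√1443/3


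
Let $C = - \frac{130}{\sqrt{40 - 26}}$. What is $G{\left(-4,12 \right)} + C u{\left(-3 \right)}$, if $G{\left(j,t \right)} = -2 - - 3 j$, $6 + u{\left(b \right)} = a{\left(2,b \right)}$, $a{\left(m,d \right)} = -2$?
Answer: $-14 + \frac{520 \sqrt{14}}{7} \approx 263.95$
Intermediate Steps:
$u{\left(b \right)} = -8$ ($u{\left(b \right)} = -6 - 2 = -8$)
$C = - \frac{65 \sqrt{14}}{7}$ ($C = - \frac{130}{\sqrt{14}} = - 130 \frac{\sqrt{14}}{14} = - \frac{65 \sqrt{14}}{7} \approx -34.744$)
$G{\left(j,t \right)} = -2 + 3 j$
$G{\left(-4,12 \right)} + C u{\left(-3 \right)} = \left(-2 + 3 \left(-4\right)\right) + - \frac{65 \sqrt{14}}{7} \left(-8\right) = \left(-2 - 12\right) + \frac{520 \sqrt{14}}{7} = -14 + \frac{520 \sqrt{14}}{7}$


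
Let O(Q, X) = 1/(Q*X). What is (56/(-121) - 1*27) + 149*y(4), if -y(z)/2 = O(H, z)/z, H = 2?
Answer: -71197/1936 ≈ -36.775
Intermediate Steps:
O(Q, X) = 1/(Q*X)
y(z) = -1/z² (y(z) = -2*1/(2*z)/z = -1/z²)
(56/(-121) - 1*27) + 149*y(4) = (56/(-121) - 1*27) + 149*(-1/4²) = (56*(-1/121) - 27) + 149*(-1*1/16) = (-56/121 - 27) + 149*(-1/16) = -3323/121 - 149/16 = -71197/1936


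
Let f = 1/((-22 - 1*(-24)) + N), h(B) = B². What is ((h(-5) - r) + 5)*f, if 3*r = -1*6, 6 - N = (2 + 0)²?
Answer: 8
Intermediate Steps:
N = 2 (N = 6 - (2 + 0)² = 6 - 1*2² = 6 - 1*4 = 6 - 4 = 2)
r = -2 (r = (-1*6)/3 = (⅓)*(-6) = -2)
f = ¼ (f = 1/((-22 - 1*(-24)) + 2) = 1/((-22 + 24) + 2) = 1/(2 + 2) = 1/4 = ¼ ≈ 0.25000)
((h(-5) - r) + 5)*f = (((-5)² - 1*(-2)) + 5)*(¼) = ((25 + 2) + 5)*(¼) = (27 + 5)*(¼) = 32*(¼) = 8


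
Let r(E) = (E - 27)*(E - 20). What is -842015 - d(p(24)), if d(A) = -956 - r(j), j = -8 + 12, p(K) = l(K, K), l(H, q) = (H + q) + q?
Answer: -840691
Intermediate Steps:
l(H, q) = H + 2*q
p(K) = 3*K (p(K) = K + 2*K = 3*K)
j = 4
r(E) = (-27 + E)*(-20 + E)
d(A) = -1324 (d(A) = -956 - (540 + 4² - 47*4) = -956 - (540 + 16 - 188) = -956 - 1*368 = -956 - 368 = -1324)
-842015 - d(p(24)) = -842015 - 1*(-1324) = -842015 + 1324 = -840691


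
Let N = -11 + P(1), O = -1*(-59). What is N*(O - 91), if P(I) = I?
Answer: 320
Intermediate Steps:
O = 59
N = -10 (N = -11 + 1 = -10)
N*(O - 91) = -10*(59 - 91) = -10*(-32) = 320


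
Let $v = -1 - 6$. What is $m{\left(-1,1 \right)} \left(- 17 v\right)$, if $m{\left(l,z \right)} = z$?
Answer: $119$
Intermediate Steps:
$v = -7$
$m{\left(-1,1 \right)} \left(- 17 v\right) = 1 \left(\left(-17\right) \left(-7\right)\right) = 1 \cdot 119 = 119$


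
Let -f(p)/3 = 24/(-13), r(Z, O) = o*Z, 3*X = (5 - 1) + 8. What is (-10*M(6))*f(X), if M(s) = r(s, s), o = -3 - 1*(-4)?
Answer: -4320/13 ≈ -332.31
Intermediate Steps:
X = 4 (X = ((5 - 1) + 8)/3 = (4 + 8)/3 = (⅓)*12 = 4)
o = 1 (o = -3 + 4 = 1)
r(Z, O) = Z (r(Z, O) = 1*Z = Z)
M(s) = s
f(p) = 72/13 (f(p) = -72/(-13) = -72*(-1)/13 = -3*(-24/13) = 72/13)
(-10*M(6))*f(X) = -10*6*(72/13) = -60*72/13 = -4320/13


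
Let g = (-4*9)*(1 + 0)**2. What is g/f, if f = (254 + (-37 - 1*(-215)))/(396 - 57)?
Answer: -113/4 ≈ -28.250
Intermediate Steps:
f = 144/113 (f = (254 + (-37 + 215))/339 = (254 + 178)*(1/339) = 432*(1/339) = 144/113 ≈ 1.2743)
g = -36 (g = -36*1**2 = -36*1 = -36)
g/f = -36/144/113 = -36*113/144 = -113/4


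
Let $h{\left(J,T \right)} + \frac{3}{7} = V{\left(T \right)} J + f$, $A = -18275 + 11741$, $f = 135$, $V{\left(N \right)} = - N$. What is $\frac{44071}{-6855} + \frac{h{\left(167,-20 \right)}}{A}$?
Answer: $- \frac{363741118}{52255665} \approx -6.9608$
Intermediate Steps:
$A = -6534$
$h{\left(J,T \right)} = \frac{942}{7} - J T$ ($h{\left(J,T \right)} = - \frac{3}{7} + \left(- T J + 135\right) = - \frac{3}{7} - \left(-135 + J T\right) = \frac{942}{7} - J T$)
$\frac{44071}{-6855} + \frac{h{\left(167,-20 \right)}}{A} = \frac{44071}{-6855} + \frac{\frac{942}{7} - 167 \left(-20\right)}{-6534} = 44071 \left(- \frac{1}{6855}\right) + \left(\frac{942}{7} + 3340\right) \left(- \frac{1}{6534}\right) = - \frac{44071}{6855} + \frac{24322}{7} \left(- \frac{1}{6534}\right) = - \frac{44071}{6855} - \frac{12161}{22869} = - \frac{363741118}{52255665}$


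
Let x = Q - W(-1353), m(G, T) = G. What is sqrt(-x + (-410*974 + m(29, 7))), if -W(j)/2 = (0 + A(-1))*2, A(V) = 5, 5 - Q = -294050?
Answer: I*sqrt(693386) ≈ 832.7*I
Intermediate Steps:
Q = 294055 (Q = 5 - 1*(-294050) = 5 + 294050 = 294055)
W(j) = -20 (W(j) = -2*(0 + 5)*2 = -10*2 = -2*10 = -20)
x = 294075 (x = 294055 - 1*(-20) = 294055 + 20 = 294075)
sqrt(-x + (-410*974 + m(29, 7))) = sqrt(-1*294075 + (-410*974 + 29)) = sqrt(-294075 + (-399340 + 29)) = sqrt(-294075 - 399311) = sqrt(-693386) = I*sqrt(693386)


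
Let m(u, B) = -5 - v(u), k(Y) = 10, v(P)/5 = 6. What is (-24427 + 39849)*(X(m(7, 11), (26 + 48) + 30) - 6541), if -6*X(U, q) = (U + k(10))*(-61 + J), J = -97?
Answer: -333084356/3 ≈ -1.1103e+8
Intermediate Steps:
v(P) = 30 (v(P) = 5*6 = 30)
m(u, B) = -35 (m(u, B) = -5 - 1*30 = -5 - 30 = -35)
X(U, q) = 790/3 + 79*U/3 (X(U, q) = -(U + 10)*(-61 - 97)/6 = -(10 + U)*(-158)/6 = -(-1580 - 158*U)/6 = 790/3 + 79*U/3)
(-24427 + 39849)*(X(m(7, 11), (26 + 48) + 30) - 6541) = (-24427 + 39849)*((790/3 + (79/3)*(-35)) - 6541) = 15422*((790/3 - 2765/3) - 6541) = 15422*(-1975/3 - 6541) = 15422*(-21598/3) = -333084356/3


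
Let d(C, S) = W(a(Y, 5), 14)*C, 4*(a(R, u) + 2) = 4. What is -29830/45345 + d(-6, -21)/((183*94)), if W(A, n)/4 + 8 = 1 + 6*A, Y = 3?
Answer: -16632934/26000823 ≈ -0.63971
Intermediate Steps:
a(R, u) = -1 (a(R, u) = -2 + (¼)*4 = -2 + 1 = -1)
W(A, n) = -28 + 24*A (W(A, n) = -32 + 4*(1 + 6*A) = -32 + (4 + 24*A) = -28 + 24*A)
d(C, S) = -52*C (d(C, S) = (-28 + 24*(-1))*C = (-28 - 24)*C = -52*C)
-29830/45345 + d(-6, -21)/((183*94)) = -29830/45345 + (-52*(-6))/((183*94)) = -29830*1/45345 + 312/17202 = -5966/9069 + 312*(1/17202) = -5966/9069 + 52/2867 = -16632934/26000823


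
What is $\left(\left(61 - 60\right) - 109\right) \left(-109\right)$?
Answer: $11772$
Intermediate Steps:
$\left(\left(61 - 60\right) - 109\right) \left(-109\right) = \left(1 - 109\right) \left(-109\right) = \left(-108\right) \left(-109\right) = 11772$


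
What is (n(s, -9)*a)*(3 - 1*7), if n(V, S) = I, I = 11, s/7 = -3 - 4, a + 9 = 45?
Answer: -1584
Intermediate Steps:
a = 36 (a = -9 + 45 = 36)
s = -49 (s = 7*(-3 - 4) = 7*(-7) = -49)
n(V, S) = 11
(n(s, -9)*a)*(3 - 1*7) = (11*36)*(3 - 1*7) = 396*(3 - 7) = 396*(-4) = -1584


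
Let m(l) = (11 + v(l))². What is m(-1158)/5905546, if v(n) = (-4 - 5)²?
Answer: 4232/2952773 ≈ 0.0014332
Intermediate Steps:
v(n) = 81 (v(n) = (-9)² = 81)
m(l) = 8464 (m(l) = (11 + 81)² = 92² = 8464)
m(-1158)/5905546 = 8464/5905546 = 8464*(1/5905546) = 4232/2952773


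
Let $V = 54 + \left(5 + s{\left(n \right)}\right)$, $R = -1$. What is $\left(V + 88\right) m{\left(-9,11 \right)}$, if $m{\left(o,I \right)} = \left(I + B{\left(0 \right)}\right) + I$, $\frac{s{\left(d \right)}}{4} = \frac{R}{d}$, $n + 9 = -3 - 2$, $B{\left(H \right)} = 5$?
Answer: $\frac{27837}{7} \approx 3976.7$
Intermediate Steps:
$n = -14$ ($n = -9 - 5 = -14$)
$s{\left(d \right)} = - \frac{4}{d}$ ($s{\left(d \right)} = 4 \left(- \frac{1}{d}\right) = - \frac{4}{d}$)
$m{\left(o,I \right)} = 5 + 2 I$ ($m{\left(o,I \right)} = \left(I + 5\right) + I = \left(5 + I\right) + I = 5 + 2 I$)
$V = \frac{415}{7}$ ($V = 54 + \left(5 - \frac{4}{-14}\right) = 54 + \left(5 - - \frac{2}{7}\right) = 54 + \left(5 + \frac{2}{7}\right) = 54 + \frac{37}{7} = \frac{415}{7} \approx 59.286$)
$\left(V + 88\right) m{\left(-9,11 \right)} = \left(\frac{415}{7} + 88\right) \left(5 + 2 \cdot 11\right) = \frac{1031 \left(5 + 22\right)}{7} = \frac{1031}{7} \cdot 27 = \frac{27837}{7}$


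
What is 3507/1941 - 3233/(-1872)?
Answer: 4280119/1211184 ≈ 3.5338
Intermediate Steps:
3507/1941 - 3233/(-1872) = 3507*(1/1941) - 3233*(-1/1872) = 1169/647 + 3233/1872 = 4280119/1211184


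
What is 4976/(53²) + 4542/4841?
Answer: 36847294/13598369 ≈ 2.7097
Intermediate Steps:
4976/(53²) + 4542/4841 = 4976/2809 + 4542*(1/4841) = 4976*(1/2809) + 4542/4841 = 4976/2809 + 4542/4841 = 36847294/13598369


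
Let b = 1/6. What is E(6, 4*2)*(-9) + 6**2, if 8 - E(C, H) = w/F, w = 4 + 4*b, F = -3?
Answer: -50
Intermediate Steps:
b = 1/6 ≈ 0.16667
w = 14/3 (w = 4 + 4*(1/6) = 4 + 2/3 = 14/3 ≈ 4.6667)
E(C, H) = 86/9 (E(C, H) = 8 - 14/(3*(-3)) = 8 - 14*(-1)/(3*3) = 8 - 1*(-14/9) = 8 + 14/9 = 86/9)
E(6, 4*2)*(-9) + 6**2 = (86/9)*(-9) + 6**2 = -86 + 36 = -50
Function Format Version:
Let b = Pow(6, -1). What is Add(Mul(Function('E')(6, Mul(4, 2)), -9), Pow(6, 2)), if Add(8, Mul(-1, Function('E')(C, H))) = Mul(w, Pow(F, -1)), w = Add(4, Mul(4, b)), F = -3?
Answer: -50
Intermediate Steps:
b = Rational(1, 6) ≈ 0.16667
w = Rational(14, 3) (w = Add(4, Mul(4, Rational(1, 6))) = Add(4, Rational(2, 3)) = Rational(14, 3) ≈ 4.6667)
Function('E')(C, H) = Rational(86, 9) (Function('E')(C, H) = Add(8, Mul(-1, Mul(Rational(14, 3), Pow(-3, -1)))) = Add(8, Mul(-1, Mul(Rational(14, 3), Rational(-1, 3)))) = Add(8, Mul(-1, Rational(-14, 9))) = Add(8, Rational(14, 9)) = Rational(86, 9))
Add(Mul(Function('E')(6, Mul(4, 2)), -9), Pow(6, 2)) = Add(Mul(Rational(86, 9), -9), Pow(6, 2)) = Add(-86, 36) = -50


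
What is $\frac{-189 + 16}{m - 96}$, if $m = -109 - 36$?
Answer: $\frac{173}{241} \approx 0.71784$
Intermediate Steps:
$m = -145$ ($m = -109 - 36 = -145$)
$\frac{-189 + 16}{m - 96} = \frac{-189 + 16}{-145 - 96} = - \frac{173}{-241} = \left(-173\right) \left(- \frac{1}{241}\right) = \frac{173}{241}$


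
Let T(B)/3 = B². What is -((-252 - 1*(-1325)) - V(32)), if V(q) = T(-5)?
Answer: -998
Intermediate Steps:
T(B) = 3*B²
V(q) = 75 (V(q) = 3*(-5)² = 3*25 = 75)
-((-252 - 1*(-1325)) - V(32)) = -((-252 - 1*(-1325)) - 1*75) = -((-252 + 1325) - 75) = -(1073 - 75) = -1*998 = -998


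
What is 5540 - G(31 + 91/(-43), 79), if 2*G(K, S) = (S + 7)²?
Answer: 1842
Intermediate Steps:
G(K, S) = (7 + S)²/2 (G(K, S) = (S + 7)²/2 = (7 + S)²/2)
5540 - G(31 + 91/(-43), 79) = 5540 - (7 + 79)²/2 = 5540 - 86²/2 = 5540 - 7396/2 = 5540 - 1*3698 = 5540 - 3698 = 1842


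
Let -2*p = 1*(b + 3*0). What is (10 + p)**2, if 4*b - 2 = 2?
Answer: 361/4 ≈ 90.250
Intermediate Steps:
b = 1 (b = 1/2 + (1/4)*2 = 1/2 + 1/2 = 1)
p = -1/2 (p = -(1 + 3*0)/2 = -(1 + 0)/2 = -1/2 ≈ -0.50000)
(10 + p)**2 = (10 - 1/2)**2 = (19/2)**2 = 361/4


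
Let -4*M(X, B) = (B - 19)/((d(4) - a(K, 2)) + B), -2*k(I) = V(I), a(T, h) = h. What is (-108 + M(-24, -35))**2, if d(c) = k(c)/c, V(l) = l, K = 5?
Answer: 7338681/625 ≈ 11742.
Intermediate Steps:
k(I) = -I/2
d(c) = -1/2 (d(c) = (-c/2)/c = -1/2)
M(X, B) = -(-19 + B)/(4*(-5/2 + B)) (M(X, B) = -(B - 19)/(4*((-1/2 - 1*2) + B)) = -(-19 + B)/(4*((-1/2 - 2) + B)) = -(-19 + B)/(4*(-5/2 + B)))
(-108 + M(-24, -35))**2 = (-108 + (19 - 1*(-35))/(2*(-5 + 2*(-35))))**2 = (-108 + (19 + 35)/(2*(-5 - 70)))**2 = (-108 + (1/2)*54/(-75))**2 = (-108 + (1/2)*(-1/75)*54)**2 = (-108 - 9/25)**2 = (-2709/25)**2 = 7338681/625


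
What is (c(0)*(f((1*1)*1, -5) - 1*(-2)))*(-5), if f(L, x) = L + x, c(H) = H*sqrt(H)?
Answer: 0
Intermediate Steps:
c(H) = H**(3/2)
(c(0)*(f((1*1)*1, -5) - 1*(-2)))*(-5) = (0**(3/2)*(((1*1)*1 - 5) - 1*(-2)))*(-5) = (0*((1*1 - 5) + 2))*(-5) = (0*((1 - 5) + 2))*(-5) = (0*(-4 + 2))*(-5) = (0*(-2))*(-5) = 0*(-5) = 0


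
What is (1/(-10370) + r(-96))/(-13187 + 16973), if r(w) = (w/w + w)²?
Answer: 93589249/39260820 ≈ 2.3838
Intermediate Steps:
r(w) = (1 + w)²
(1/(-10370) + r(-96))/(-13187 + 16973) = (1/(-10370) + (1 - 96)²)/(-13187 + 16973) = (-1/10370 + (-95)²)/3786 = (-1/10370 + 9025)*(1/3786) = (93589249/10370)*(1/3786) = 93589249/39260820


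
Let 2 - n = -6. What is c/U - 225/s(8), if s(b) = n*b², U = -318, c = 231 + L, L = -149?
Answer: -56767/81408 ≈ -0.69732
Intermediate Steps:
c = 82 (c = 231 - 149 = 82)
n = 8 (n = 2 - 1*(-6) = 2 + 6 = 8)
s(b) = 8*b²
c/U - 225/s(8) = 82/(-318) - 225/(8*8²) = 82*(-1/318) - 225/(8*64) = -41/159 - 225/512 = -56767/81408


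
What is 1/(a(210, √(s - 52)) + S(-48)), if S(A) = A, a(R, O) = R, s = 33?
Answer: 1/162 ≈ 0.0061728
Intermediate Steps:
1/(a(210, √(s - 52)) + S(-48)) = 1/(210 - 48) = 1/162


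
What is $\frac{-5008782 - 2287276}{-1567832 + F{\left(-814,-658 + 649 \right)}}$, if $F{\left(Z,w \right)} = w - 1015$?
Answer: $\frac{3648029}{784428} \approx 4.6506$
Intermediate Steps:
$F{\left(Z,w \right)} = -1015 + w$
$\frac{-5008782 - 2287276}{-1567832 + F{\left(-814,-658 + 649 \right)}} = \frac{-5008782 - 2287276}{-1567832 + \left(-1015 + \left(-658 + 649\right)\right)} = - \frac{7296058}{-1567832 - 1024} = - \frac{7296058}{-1568856} = \left(-7296058\right) \left(- \frac{1}{1568856}\right) = \frac{3648029}{784428}$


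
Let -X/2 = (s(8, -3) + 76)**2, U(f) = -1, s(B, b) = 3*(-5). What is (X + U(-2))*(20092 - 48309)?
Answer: 210019131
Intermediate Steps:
s(B, b) = -15
X = -7442 (X = -2*(-15 + 76)**2 = -2*61**2 = -2*3721 = -7442)
(X + U(-2))*(20092 - 48309) = (-7442 - 1)*(20092 - 48309) = -7443*(-28217) = 210019131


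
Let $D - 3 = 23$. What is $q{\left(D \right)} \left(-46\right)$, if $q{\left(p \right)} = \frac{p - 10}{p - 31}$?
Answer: $\frac{736}{5} \approx 147.2$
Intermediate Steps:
$D = 26$ ($D = 3 + 23 = 26$)
$q{\left(p \right)} = \frac{-10 + p}{-31 + p}$
$q{\left(D \right)} \left(-46\right) = \frac{-10 + 26}{-31 + 26} \left(-46\right) = \frac{1}{-5} \cdot 16 \left(-46\right) = \left(- \frac{1}{5}\right) 16 \left(-46\right) = \left(- \frac{16}{5}\right) \left(-46\right) = \frac{736}{5}$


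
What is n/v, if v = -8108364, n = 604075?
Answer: -604075/8108364 ≈ -0.074500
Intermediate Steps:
n/v = 604075/(-8108364) = 604075*(-1/8108364) = -604075/8108364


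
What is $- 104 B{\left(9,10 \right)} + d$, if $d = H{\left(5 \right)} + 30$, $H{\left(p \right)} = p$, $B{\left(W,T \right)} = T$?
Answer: $-1005$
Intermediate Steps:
$d = 35$ ($d = 5 + 30 = 35$)
$- 104 B{\left(9,10 \right)} + d = \left(-104\right) 10 + 35 = -1040 + 35 = -1005$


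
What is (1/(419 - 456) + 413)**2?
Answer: 233478400/1369 ≈ 1.7055e+5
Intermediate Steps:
(1/(419 - 456) + 413)**2 = (1/(-37) + 413)**2 = (-1/37 + 413)**2 = (15280/37)**2 = 233478400/1369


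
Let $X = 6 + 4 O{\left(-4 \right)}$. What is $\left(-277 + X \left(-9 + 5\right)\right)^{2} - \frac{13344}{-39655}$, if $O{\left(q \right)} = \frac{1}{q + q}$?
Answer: $\frac{3545209999}{39655} \approx 89401.0$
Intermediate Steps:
$O{\left(q \right)} = \frac{1}{2 q}$
$X = \frac{11}{2}$ ($X = 6 + 4 \frac{1}{2 \left(-4\right)} = 6 + 4 \cdot \frac{1}{2} \left(- \frac{1}{4}\right) = 6 + 4 \left(- \frac{1}{8}\right) = 6 - \frac{1}{2} = \frac{11}{2} \approx 5.5$)
$\left(-277 + X \left(-9 + 5\right)\right)^{2} - \frac{13344}{-39655} = \left(-277 + \frac{11 \left(-9 + 5\right)}{2}\right)^{2} - \frac{13344}{-39655} = \left(-277 + \frac{11}{2} \left(-4\right)\right)^{2} - 13344 \left(- \frac{1}{39655}\right) = \left(-277 - 22\right)^{2} - - \frac{13344}{39655} = \left(-299\right)^{2} + \frac{13344}{39655} = 89401 + \frac{13344}{39655} = \frac{3545209999}{39655}$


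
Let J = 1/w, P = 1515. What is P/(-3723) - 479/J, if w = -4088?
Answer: 2430066127/1241 ≈ 1.9582e+6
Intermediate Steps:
J = -1/4088 (J = 1/(-4088) = -1/4088 ≈ -0.00024462)
P/(-3723) - 479/J = 1515/(-3723) - 479/(-1/4088) = 1515*(-1/3723) - 479*(-4088) = -505/1241 + 1958152 = 2430066127/1241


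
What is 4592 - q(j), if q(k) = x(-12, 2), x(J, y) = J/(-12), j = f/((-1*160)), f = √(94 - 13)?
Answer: 4591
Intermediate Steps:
f = 9 (f = √81 = 9)
j = -9/160 (j = 9/((-1*160)) = 9/(-160) = 9*(-1/160) = -9/160 ≈ -0.056250)
x(J, y) = -J/12 (x(J, y) = J*(-1/12) = -J/12)
q(k) = 1 (q(k) = -1/12*(-12) = 1)
4592 - q(j) = 4592 - 1*1 = 4592 - 1 = 4591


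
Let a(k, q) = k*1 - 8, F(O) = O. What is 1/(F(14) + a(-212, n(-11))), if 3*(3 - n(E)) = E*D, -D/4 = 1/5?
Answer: -1/206 ≈ -0.0048544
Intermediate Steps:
D = -4/5 ≈ -0.80000
n(E) = 3 + 4*E/15 (n(E) = 3 - E*(-4)/(3*5) = 3 - (-4)*E/15 = 3 + 4*E/15)
a(k, q) = -8 + k (a(k, q) = k - 8 = -8 + k)
1/(F(14) + a(-212, n(-11))) = 1/(14 + (-8 - 212)) = 1/(14 - 220) = 1/(-206) = -1/206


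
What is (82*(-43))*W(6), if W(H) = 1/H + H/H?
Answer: -12341/3 ≈ -4113.7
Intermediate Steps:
W(H) = 1 + 1/H (W(H) = 1/H + 1 = 1 + 1/H)
(82*(-43))*W(6) = (82*(-43))*((1 + 6)/6) = -1763*7/3 = -3526*7/6 = -12341/3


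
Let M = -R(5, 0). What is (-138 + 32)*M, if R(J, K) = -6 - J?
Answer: -1166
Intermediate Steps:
M = 11 (M = -(-6 - 1*5) = -(-6 - 5) = -1*(-11) = 11)
(-138 + 32)*M = (-138 + 32)*11 = -106*11 = -1166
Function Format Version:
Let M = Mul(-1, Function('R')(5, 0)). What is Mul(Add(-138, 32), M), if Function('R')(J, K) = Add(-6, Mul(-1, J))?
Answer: -1166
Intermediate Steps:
M = 11 (M = Mul(-1, Add(-6, Mul(-1, 5))) = Mul(-1, Add(-6, -5)) = Mul(-1, -11) = 11)
Mul(Add(-138, 32), M) = Mul(Add(-138, 32), 11) = Mul(-106, 11) = -1166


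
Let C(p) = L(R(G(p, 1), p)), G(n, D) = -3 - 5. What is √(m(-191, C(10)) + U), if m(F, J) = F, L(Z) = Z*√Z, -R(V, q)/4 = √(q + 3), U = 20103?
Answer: 2*√4978 ≈ 141.11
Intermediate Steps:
G(n, D) = -8
R(V, q) = -4*√(3 + q) (R(V, q) = -4*√(q + 3) = -4*√(3 + q))
L(Z) = Z^(3/2)
C(p) = 8*(-√(3 + p))^(3/2) (C(p) = (-4*√(3 + p))^(3/2) = 8*(-√(3 + p))^(3/2))
√(m(-191, C(10)) + U) = √(-191 + 20103) = √19912 = 2*√4978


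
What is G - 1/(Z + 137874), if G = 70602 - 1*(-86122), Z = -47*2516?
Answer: 3075238327/19622 ≈ 1.5672e+5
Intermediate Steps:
Z = -118252
G = 156724 (G = 70602 + 86122 = 156724)
G - 1/(Z + 137874) = 156724 - 1/(-118252 + 137874) = 156724 - 1/19622 = 3075238327/19622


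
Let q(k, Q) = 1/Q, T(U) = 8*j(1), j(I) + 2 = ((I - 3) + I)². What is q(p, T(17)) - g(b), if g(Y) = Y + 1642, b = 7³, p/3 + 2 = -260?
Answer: -15881/8 ≈ -1985.1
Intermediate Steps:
j(I) = -2 + (-3 + 2*I)² (j(I) = -2 + ((I - 3) + I)² = -2 + ((-3 + I) + I)² = -2 + (-3 + 2*I)²)
p = -786 (p = -6 + 3*(-260) = -6 - 780 = -786)
T(U) = -8 (T(U) = 8*(-2 + (-3 + 2*1)²) = 8*(-2 + (-3 + 2)²) = 8*(-2 + (-1)²) = 8*(-2 + 1) = 8*(-1) = -8)
b = 343
g(Y) = 1642 + Y
q(p, T(17)) - g(b) = 1/(-8) - (1642 + 343) = -⅛ - 1*1985 = -⅛ - 1985 = -15881/8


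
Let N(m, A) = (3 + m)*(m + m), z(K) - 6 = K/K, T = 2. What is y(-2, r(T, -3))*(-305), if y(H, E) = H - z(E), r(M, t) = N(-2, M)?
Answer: 2745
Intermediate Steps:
z(K) = 7 (z(K) = 6 + K/K = 6 + 1 = 7)
N(m, A) = 2*m*(3 + m) (N(m, A) = (3 + m)*(2*m) = 2*m*(3 + m))
r(M, t) = -4 (r(M, t) = 2*(-2)*(3 - 2) = 2*(-2)*1 = -4)
y(H, E) = -7 + H (y(H, E) = H - 1*7 = H - 7 = -7 + H)
y(-2, r(T, -3))*(-305) = (-7 - 2)*(-305) = -9*(-305) = 2745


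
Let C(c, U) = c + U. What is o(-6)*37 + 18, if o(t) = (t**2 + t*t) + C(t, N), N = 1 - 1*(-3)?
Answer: 2608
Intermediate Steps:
N = 4 (N = 1 + 3 = 4)
C(c, U) = U + c
o(t) = 4 + t + 2*t**2 (o(t) = (t**2 + t*t) + (4 + t) = (t**2 + t**2) + (4 + t) = 2*t**2 + (4 + t) = 4 + t + 2*t**2)
o(-6)*37 + 18 = (4 - 6 + 2*(-6)**2)*37 + 18 = (4 - 6 + 2*36)*37 + 18 = (4 - 6 + 72)*37 + 18 = 70*37 + 18 = 2590 + 18 = 2608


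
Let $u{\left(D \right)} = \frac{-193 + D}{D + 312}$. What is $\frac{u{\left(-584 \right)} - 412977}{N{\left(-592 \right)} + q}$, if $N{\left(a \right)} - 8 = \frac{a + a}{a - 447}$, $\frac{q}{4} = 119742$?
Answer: $- \frac{116709796713}{135362771456} \approx -0.8622$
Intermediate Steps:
$q = 478968$ ($q = 4 \cdot 119742 = 478968$)
$u{\left(D \right)} = \frac{-193 + D}{312 + D}$
$N{\left(a \right)} = 8 + \frac{2 a}{-447 + a}$ ($N{\left(a \right)} = 8 + \frac{a + a}{a - 447} = 8 + \frac{2 a}{-447 + a}$)
$\frac{u{\left(-584 \right)} - 412977}{N{\left(-592 \right)} + q} = \frac{\frac{-193 - 584}{312 - 584} - 412977}{\frac{2 \left(-1788 + 5 \left(-592\right)\right)}{-447 - 592} + 478968} = \frac{\frac{1}{-272} \left(-777\right) - 412977}{\frac{2 \left(-1788 - 2960\right)}{-1039} + 478968} = \frac{\left(- \frac{1}{272}\right) \left(-777\right) - 412977}{2 \left(- \frac{1}{1039}\right) \left(-4748\right) + 478968} = \frac{\frac{777}{272} - 412977}{\frac{9496}{1039} + 478968} = - \frac{112328967}{272 \cdot \frac{497657248}{1039}} = \left(- \frac{112328967}{272}\right) \frac{1039}{497657248} = - \frac{116709796713}{135362771456}$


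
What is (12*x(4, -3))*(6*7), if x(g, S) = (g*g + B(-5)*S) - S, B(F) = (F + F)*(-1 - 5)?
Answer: -81144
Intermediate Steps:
B(F) = -12*F (B(F) = (2*F)*(-6) = -12*F)
x(g, S) = g**2 + 59*S (x(g, S) = (g*g + (-12*(-5))*S) - S = (g**2 + 60*S) - S = g**2 + 59*S)
(12*x(4, -3))*(6*7) = (12*(4**2 + 59*(-3)))*(6*7) = (12*(16 - 177))*42 = (12*(-161))*42 = -1932*42 = -81144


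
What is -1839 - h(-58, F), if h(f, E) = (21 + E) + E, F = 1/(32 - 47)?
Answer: -27898/15 ≈ -1859.9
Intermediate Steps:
F = -1/15 (F = 1/(-15) = -1/15 ≈ -0.066667)
h(f, E) = 21 + 2*E
-1839 - h(-58, F) = -1839 - (21 + 2*(-1/15)) = -1839 - (21 - 2/15) = -1839 - 1*313/15 = -1839 - 313/15 = -27898/15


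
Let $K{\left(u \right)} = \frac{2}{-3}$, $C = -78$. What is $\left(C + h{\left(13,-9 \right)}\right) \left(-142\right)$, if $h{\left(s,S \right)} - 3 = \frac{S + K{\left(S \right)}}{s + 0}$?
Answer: $\frac{419468}{39} \approx 10756.0$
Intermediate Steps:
$K{\left(u \right)} = - \frac{2}{3}$ ($K{\left(u \right)} = 2 \left(- \frac{1}{3}\right) = - \frac{2}{3}$)
$h{\left(s,S \right)} = 3 + \frac{- \frac{2}{3} + S}{s}$ ($h{\left(s,S \right)} = 3 + \frac{S - \frac{2}{3}}{s + 0} = 3 + \frac{- \frac{2}{3} + S}{s}$)
$\left(C + h{\left(13,-9 \right)}\right) \left(-142\right) = \left(-78 + \frac{- \frac{2}{3} - 9 + 3 \cdot 13}{13}\right) \left(-142\right) = \left(-78 + \frac{- \frac{2}{3} - 9 + 39}{13}\right) \left(-142\right) = \left(-78 + \frac{1}{13} \cdot \frac{88}{3}\right) \left(-142\right) = \left(-78 + \frac{88}{39}\right) \left(-142\right) = \left(- \frac{2954}{39}\right) \left(-142\right) = \frac{419468}{39}$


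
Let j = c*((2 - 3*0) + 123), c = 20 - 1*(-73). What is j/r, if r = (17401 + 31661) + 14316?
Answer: 3875/21126 ≈ 0.18342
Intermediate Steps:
c = 93 (c = 20 + 73 = 93)
j = 11625 (j = 93*((2 - 3*0) + 123) = 93*((2 + 0) + 123) = 93*(2 + 123) = 93*125 = 11625)
r = 63378 (r = 49062 + 14316 = 63378)
j/r = 11625/63378 = 11625*(1/63378) = 3875/21126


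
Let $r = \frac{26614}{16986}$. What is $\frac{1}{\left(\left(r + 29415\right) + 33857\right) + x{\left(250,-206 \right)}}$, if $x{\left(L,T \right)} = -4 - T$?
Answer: $\frac{8493}{539097989} \approx 1.5754 \cdot 10^{-5}$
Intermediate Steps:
$r = \frac{13307}{8493}$ ($r = 26614 \cdot \frac{1}{16986} = \frac{13307}{8493} \approx 1.5668$)
$\frac{1}{\left(\left(r + 29415\right) + 33857\right) + x{\left(250,-206 \right)}} = \frac{1}{\left(\left(\frac{13307}{8493} + 29415\right) + 33857\right) - -202} = \frac{1}{\left(\frac{249834902}{8493} + 33857\right) + \left(-4 + 206\right)} = \frac{1}{\frac{537382403}{8493} + 202} = \frac{1}{\frac{539097989}{8493}} = \frac{8493}{539097989}$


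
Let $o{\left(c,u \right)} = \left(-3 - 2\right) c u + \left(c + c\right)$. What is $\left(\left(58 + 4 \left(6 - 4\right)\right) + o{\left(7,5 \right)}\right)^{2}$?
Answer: $9025$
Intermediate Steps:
$o{\left(c,u \right)} = 2 c - 5 c u$ ($o{\left(c,u \right)} = \left(-3 - 2\right) c u + 2 c = - 5 c u + 2 c = 2 c - 5 c u$)
$\left(\left(58 + 4 \left(6 - 4\right)\right) + o{\left(7,5 \right)}\right)^{2} = \left(\left(58 + 4 \left(6 - 4\right)\right) + 7 \left(2 - 25\right)\right)^{2} = \left(\left(58 + 4 \cdot 2\right) + 7 \left(2 - 25\right)\right)^{2} = \left(\left(58 + 8\right) + 7 \left(-23\right)\right)^{2} = \left(66 - 161\right)^{2} = \left(-95\right)^{2} = 9025$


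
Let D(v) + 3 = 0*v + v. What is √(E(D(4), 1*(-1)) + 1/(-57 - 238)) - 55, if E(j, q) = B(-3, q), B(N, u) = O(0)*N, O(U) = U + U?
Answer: -55 + I*√295/295 ≈ -55.0 + 0.058222*I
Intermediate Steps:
O(U) = 2*U
D(v) = -3 + v (D(v) = -3 + (0*v + v) = -3 + (0 + v) = -3 + v)
B(N, u) = 0 (B(N, u) = (2*0)*N = 0*N = 0)
E(j, q) = 0
√(E(D(4), 1*(-1)) + 1/(-57 - 238)) - 55 = √(0 + 1/(-57 - 238)) - 55 = √(0 + 1/(-295)) - 55 = √(0 - 1/295) - 55 = √(-1/295) - 55 = I*√295/295 - 55 = -55 + I*√295/295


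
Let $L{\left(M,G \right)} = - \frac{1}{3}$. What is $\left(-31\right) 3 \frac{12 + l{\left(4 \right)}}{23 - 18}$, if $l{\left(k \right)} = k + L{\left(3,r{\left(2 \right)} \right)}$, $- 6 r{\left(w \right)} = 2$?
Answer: $- \frac{1457}{5} \approx -291.4$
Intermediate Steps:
$r{\left(w \right)} = - \frac{1}{3}$ ($r{\left(w \right)} = \left(- \frac{1}{6}\right) 2 = - \frac{1}{3}$)
$L{\left(M,G \right)} = - \frac{1}{3}$ ($L{\left(M,G \right)} = \left(-1\right) \frac{1}{3} = - \frac{1}{3}$)
$l{\left(k \right)} = - \frac{1}{3} + k$ ($l{\left(k \right)} = k - \frac{1}{3} = - \frac{1}{3} + k$)
$\left(-31\right) 3 \frac{12 + l{\left(4 \right)}}{23 - 18} = \left(-31\right) 3 \frac{12 + \left(- \frac{1}{3} + 4\right)}{23 - 18} = - 93 \frac{12 + \frac{11}{3}}{5} = - 93 \cdot \frac{47}{3} \cdot \frac{1}{5} = \left(-93\right) \frac{47}{15} = - \frac{1457}{5}$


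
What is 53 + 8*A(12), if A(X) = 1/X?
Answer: 161/3 ≈ 53.667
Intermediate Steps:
53 + 8*A(12) = 53 + 8/12 = 53 + 8*(1/12) = 53 + ⅔ = 161/3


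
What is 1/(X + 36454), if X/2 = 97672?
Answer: 1/231798 ≈ 4.3141e-6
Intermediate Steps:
X = 195344 (X = 2*97672 = 195344)
1/(X + 36454) = 1/(195344 + 36454) = 1/231798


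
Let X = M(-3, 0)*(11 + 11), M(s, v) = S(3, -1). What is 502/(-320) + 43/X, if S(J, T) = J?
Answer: -4843/5280 ≈ -0.91723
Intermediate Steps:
M(s, v) = 3
X = 66 (X = 3*(11 + 11) = 3*22 = 66)
502/(-320) + 43/X = 502/(-320) + 43/66 = 502*(-1/320) + 43*(1/66) = -251/160 + 43/66 = -4843/5280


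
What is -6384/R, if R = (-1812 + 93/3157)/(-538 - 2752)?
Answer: -22102535840/1906797 ≈ -11591.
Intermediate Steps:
R = 5720391/10386530 (R = (-1812 + 93*(1/3157))/(-3290) = (-1812 + 93/3157)*(-1/3290) = -5720391/3157*(-1/3290) = 5720391/10386530 ≈ 0.55075)
-6384/R = -6384/5720391/10386530 = -6384*10386530/5720391 = -22102535840/1906797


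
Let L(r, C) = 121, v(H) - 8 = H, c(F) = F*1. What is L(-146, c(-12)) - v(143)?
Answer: -30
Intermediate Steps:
c(F) = F
v(H) = 8 + H
L(-146, c(-12)) - v(143) = 121 - (8 + 143) = 121 - 1*151 = 121 - 151 = -30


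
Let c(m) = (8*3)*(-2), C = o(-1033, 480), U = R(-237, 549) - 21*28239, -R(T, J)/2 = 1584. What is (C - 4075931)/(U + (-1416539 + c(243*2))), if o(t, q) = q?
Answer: 4075451/2012774 ≈ 2.0248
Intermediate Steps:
R(T, J) = -3168 (R(T, J) = -2*1584 = -3168)
U = -596187 (U = -3168 - 21*28239 = -3168 - 1*593019 = -3168 - 593019 = -596187)
C = 480
c(m) = -48 (c(m) = 24*(-2) = -48)
(C - 4075931)/(U + (-1416539 + c(243*2))) = (480 - 4075931)/(-596187 + (-1416539 - 48)) = -4075451/(-596187 - 1416587) = -4075451/(-2012774) = -4075451*(-1/2012774) = 4075451/2012774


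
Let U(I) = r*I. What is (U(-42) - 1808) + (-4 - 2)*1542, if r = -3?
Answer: -10934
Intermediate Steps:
U(I) = -3*I
(U(-42) - 1808) + (-4 - 2)*1542 = (-3*(-42) - 1808) + (-4 - 2)*1542 = (126 - 1808) - 6*1542 = -1682 - 9252 = -10934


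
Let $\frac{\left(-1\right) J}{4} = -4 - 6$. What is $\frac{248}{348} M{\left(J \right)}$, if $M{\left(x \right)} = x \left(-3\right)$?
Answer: $- \frac{2480}{29} \approx -85.517$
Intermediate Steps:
$J = 40$ ($J = - 4 \left(-4 - 6\right) = \left(-4\right) \left(-10\right) = 40$)
$M{\left(x \right)} = - 3 x$
$\frac{248}{348} M{\left(J \right)} = \frac{248}{348} \left(\left(-3\right) 40\right) = 248 \cdot \frac{1}{348} \left(-120\right) = \frac{62}{87} \left(-120\right) = - \frac{2480}{29}$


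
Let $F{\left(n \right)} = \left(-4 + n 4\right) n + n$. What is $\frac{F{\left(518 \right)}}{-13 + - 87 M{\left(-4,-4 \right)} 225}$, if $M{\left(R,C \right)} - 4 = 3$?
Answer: $- \frac{535871}{68519} \approx -7.8208$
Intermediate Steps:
$M{\left(R,C \right)} = 7$ ($M{\left(R,C \right)} = 4 + 3 = 7$)
$F{\left(n \right)} = n + n \left(-4 + 4 n\right)$ ($F{\left(n \right)} = \left(-4 + 4 n\right) n + n = n \left(-4 + 4 n\right) + n = n + n \left(-4 + 4 n\right)$)
$\frac{F{\left(518 \right)}}{-13 + - 87 M{\left(-4,-4 \right)} 225} = \frac{518 \left(-3 + 4 \cdot 518\right)}{-13 + \left(-87\right) 7 \cdot 225} = \frac{518 \left(-3 + 2072\right)}{-13 - 137025} = \frac{518 \cdot 2069}{-13 - 137025} = \frac{1071742}{-137038} = 1071742 \left(- \frac{1}{137038}\right) = - \frac{535871}{68519}$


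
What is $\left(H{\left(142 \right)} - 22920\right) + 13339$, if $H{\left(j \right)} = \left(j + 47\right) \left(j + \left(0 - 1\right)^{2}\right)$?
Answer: $17446$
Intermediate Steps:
$H{\left(j \right)} = \left(1 + j\right) \left(47 + j\right)$ ($H{\left(j \right)} = \left(47 + j\right) \left(j + \left(-1\right)^{2}\right) = \left(47 + j\right) \left(j + 1\right) = \left(47 + j\right) \left(1 + j\right) = \left(1 + j\right) \left(47 + j\right)$)
$\left(H{\left(142 \right)} - 22920\right) + 13339 = \left(\left(47 + 142^{2} + 48 \cdot 142\right) - 22920\right) + 13339 = \left(\left(47 + 20164 + 6816\right) - 22920\right) + 13339 = \left(27027 - 22920\right) + 13339 = 4107 + 13339 = 17446$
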